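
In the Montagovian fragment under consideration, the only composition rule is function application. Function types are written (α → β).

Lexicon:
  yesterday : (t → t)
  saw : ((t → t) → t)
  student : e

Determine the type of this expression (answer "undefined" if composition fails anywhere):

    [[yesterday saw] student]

At [yesterday saw], saw : ((t → t) → t) takes yesterday : (t → t), giving t.
[[yesterday saw] student]: t with e — neither is a function whose domain matches the other; composition fails here.

undefined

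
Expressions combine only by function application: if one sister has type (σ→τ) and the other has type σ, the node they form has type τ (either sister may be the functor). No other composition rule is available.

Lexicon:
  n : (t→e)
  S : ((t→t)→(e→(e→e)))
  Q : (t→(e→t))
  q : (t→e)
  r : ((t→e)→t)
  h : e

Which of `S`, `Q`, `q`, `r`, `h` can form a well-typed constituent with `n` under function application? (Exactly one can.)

S : ((t→t)→(e→(e→e))) — no; n wants t, and S wants (t→t).
Q : (t→(e→t)) — no; n wants t, and Q wants t.
q : (t→e) — no; n wants t, and q wants t.
r — combines: r : ((t→e)→t) takes n : (t→e) as argument, giving t.
h : e — no; n wants t, and h wants nothing (atomic).

r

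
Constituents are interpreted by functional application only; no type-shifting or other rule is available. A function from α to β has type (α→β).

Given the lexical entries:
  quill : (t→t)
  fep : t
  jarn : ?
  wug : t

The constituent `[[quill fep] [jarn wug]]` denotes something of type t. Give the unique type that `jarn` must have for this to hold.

For [[quill fep] [jarn wug]] to have type t with [quill fep] of type t, [jarn wug] must be the function: [jarn wug] : (t→t).
For [jarn wug] to have type (t→t) with wug of type t, jarn must be the function: jarn : (t→(t→t)).

(t→(t→t))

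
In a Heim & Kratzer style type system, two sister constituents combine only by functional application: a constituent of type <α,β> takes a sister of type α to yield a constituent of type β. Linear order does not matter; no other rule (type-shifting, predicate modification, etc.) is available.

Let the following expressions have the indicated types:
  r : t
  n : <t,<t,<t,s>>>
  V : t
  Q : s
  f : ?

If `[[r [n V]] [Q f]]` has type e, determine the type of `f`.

[[r [n V]] [Q f]] is required to be e. [r [n V]] : <t,s> cannot yield e as functor, so [Q f] : <<t,s>,e>.
[Q f] is required to be <<t,s>,e>. Q : s cannot yield <<t,s>,e> as functor, so f : <s,<<t,s>,e>>.

<s,<<t,s>,e>>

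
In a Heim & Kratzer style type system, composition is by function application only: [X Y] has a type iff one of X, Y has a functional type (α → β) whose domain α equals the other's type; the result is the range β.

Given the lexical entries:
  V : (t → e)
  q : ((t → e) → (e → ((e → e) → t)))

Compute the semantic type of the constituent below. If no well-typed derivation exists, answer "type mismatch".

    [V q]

(e → ((e → e) → t))

[V q] — q of type ((t → e) → (e → ((e → e) → t))) combines with V of type (t → e): type (e → ((e → e) → t)).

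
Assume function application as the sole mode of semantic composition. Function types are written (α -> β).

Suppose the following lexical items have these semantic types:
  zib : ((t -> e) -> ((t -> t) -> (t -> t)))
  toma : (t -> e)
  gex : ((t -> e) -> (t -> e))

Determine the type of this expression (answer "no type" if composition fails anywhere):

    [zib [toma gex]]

At [toma gex], gex : ((t -> e) -> (t -> e)) takes toma : (t -> e), giving (t -> e).
At [zib [toma gex]], zib : ((t -> e) -> ((t -> t) -> (t -> t))) takes [toma gex] : (t -> e), giving ((t -> t) -> (t -> t)).

((t -> t) -> (t -> t))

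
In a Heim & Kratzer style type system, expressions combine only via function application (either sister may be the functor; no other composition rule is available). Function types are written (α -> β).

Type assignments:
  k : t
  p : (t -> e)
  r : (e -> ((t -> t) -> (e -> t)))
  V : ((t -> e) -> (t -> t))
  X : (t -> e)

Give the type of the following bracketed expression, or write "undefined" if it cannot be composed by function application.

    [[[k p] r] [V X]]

[k p]: functor p : (t -> e), argument k : t; result e.
[[k p] r]: functor r : (e -> ((t -> t) -> (e -> t))), argument [k p] : e; result ((t -> t) -> (e -> t)).
[V X]: functor V : ((t -> e) -> (t -> t)), argument X : (t -> e); result (t -> t).
[[[k p] r] [V X]]: functor [[k p] r] : ((t -> t) -> (e -> t)), argument [V X] : (t -> t); result (e -> t).

(e -> t)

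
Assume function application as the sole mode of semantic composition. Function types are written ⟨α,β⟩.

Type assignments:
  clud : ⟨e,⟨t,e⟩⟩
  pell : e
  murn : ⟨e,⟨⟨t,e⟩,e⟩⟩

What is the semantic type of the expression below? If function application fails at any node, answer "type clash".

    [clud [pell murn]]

type clash

[pell murn] — murn of type ⟨e,⟨⟨t,e⟩,e⟩⟩ combines with pell of type e: type ⟨⟨t,e⟩,e⟩.
[clud [pell murn]]: ⟨e,⟨t,e⟩⟩ with ⟨⟨t,e⟩,e⟩ — neither is a function whose domain matches the other; composition fails here.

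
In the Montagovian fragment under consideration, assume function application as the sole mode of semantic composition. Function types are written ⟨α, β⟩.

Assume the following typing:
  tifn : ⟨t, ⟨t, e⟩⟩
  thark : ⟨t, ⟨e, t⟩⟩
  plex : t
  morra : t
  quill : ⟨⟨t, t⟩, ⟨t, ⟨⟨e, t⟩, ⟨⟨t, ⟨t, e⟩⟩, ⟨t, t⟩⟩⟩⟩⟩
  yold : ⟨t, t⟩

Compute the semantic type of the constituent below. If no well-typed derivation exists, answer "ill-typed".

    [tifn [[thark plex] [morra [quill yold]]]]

⟨t, t⟩

[thark plex]: thark is ⟨t, ⟨e, t⟩⟩, plex is t; result ⟨e, t⟩.
[quill yold]: quill is ⟨⟨t, t⟩, ⟨t, ⟨⟨e, t⟩, ⟨⟨t, ⟨t, e⟩⟩, ⟨t, t⟩⟩⟩⟩⟩, yold is ⟨t, t⟩; result ⟨t, ⟨⟨e, t⟩, ⟨⟨t, ⟨t, e⟩⟩, ⟨t, t⟩⟩⟩⟩.
[morra [quill yold]]: [quill yold] is ⟨t, ⟨⟨e, t⟩, ⟨⟨t, ⟨t, e⟩⟩, ⟨t, t⟩⟩⟩⟩, morra is t; result ⟨⟨e, t⟩, ⟨⟨t, ⟨t, e⟩⟩, ⟨t, t⟩⟩⟩.
[[thark plex] [morra [quill yold]]]: [morra [quill yold]] is ⟨⟨e, t⟩, ⟨⟨t, ⟨t, e⟩⟩, ⟨t, t⟩⟩⟩, [thark plex] is ⟨e, t⟩; result ⟨⟨t, ⟨t, e⟩⟩, ⟨t, t⟩⟩.
[tifn [[thark plex] [morra [quill yold]]]]: [[thark plex] [morra [quill yold]]] is ⟨⟨t, ⟨t, e⟩⟩, ⟨t, t⟩⟩, tifn is ⟨t, ⟨t, e⟩⟩; result ⟨t, t⟩.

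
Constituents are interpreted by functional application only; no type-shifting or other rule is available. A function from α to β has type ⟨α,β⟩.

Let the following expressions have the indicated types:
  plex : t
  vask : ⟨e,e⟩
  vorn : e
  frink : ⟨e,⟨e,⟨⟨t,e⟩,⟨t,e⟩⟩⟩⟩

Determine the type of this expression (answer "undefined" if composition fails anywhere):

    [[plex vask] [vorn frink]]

At [plex vask]: neither t nor ⟨e,e⟩ can take the other as argument; the node is ill-typed.

undefined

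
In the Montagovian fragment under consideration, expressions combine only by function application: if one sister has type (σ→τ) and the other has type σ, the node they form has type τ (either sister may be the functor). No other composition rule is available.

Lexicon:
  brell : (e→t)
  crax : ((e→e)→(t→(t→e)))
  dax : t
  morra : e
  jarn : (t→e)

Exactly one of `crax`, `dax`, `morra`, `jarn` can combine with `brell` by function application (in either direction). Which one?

morra

crax : ((e→e)→(t→(t→e))) — neither side's domain matches the other.
dax : t — neither side's domain matches the other.
morra — combines: brell : (e→t) takes morra : e as argument, giving t.
jarn : (t→e) — neither side's domain matches the other.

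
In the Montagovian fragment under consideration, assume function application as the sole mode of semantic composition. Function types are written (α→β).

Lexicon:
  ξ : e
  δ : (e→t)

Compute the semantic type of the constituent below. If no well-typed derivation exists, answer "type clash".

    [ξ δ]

t

[ξ δ]: δ is (e→t), ξ is e; result t.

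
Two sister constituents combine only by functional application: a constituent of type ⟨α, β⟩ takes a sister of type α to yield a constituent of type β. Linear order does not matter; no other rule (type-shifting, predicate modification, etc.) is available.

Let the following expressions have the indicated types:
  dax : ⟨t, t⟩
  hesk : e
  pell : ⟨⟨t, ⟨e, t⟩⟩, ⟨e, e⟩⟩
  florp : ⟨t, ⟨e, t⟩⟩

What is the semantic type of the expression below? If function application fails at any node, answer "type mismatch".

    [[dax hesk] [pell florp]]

type mismatch

[dax hesk]: ⟨t, t⟩ with e — neither is a function whose domain matches the other; composition fails here.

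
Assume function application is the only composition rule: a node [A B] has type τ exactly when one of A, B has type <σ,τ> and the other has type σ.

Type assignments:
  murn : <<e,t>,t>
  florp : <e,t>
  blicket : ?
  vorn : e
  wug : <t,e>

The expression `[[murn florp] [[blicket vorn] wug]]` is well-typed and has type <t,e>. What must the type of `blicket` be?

[[murn florp] [[blicket vorn] wug]] is required to be <t,e>. [murn florp] : t cannot yield <t,e> as functor, so [[blicket vorn] wug] : <t,<t,e>>.
[[blicket vorn] wug] is required to be <t,<t,e>>. wug : <t,e> cannot yield <t,<t,e>> as functor, so [blicket vorn] : <<t,e>,<t,<t,e>>>.
[blicket vorn] is required to be <<t,e>,<t,<t,e>>>. vorn : e cannot yield <<t,e>,<t,<t,e>>> as functor, so blicket : <e,<<t,e>,<t,<t,e>>>>.

<e,<<t,e>,<t,<t,e>>>>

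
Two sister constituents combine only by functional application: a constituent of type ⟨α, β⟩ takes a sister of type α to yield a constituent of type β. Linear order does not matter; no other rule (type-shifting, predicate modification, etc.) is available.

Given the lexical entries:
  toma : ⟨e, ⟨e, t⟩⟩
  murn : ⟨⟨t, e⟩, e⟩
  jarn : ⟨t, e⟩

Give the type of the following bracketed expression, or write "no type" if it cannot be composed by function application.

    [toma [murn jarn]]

⟨e, t⟩

[murn jarn] — murn of type ⟨⟨t, e⟩, e⟩ combines with jarn of type ⟨t, e⟩: type e.
[toma [murn jarn]] — toma of type ⟨e, ⟨e, t⟩⟩ combines with [murn jarn] of type e: type ⟨e, t⟩.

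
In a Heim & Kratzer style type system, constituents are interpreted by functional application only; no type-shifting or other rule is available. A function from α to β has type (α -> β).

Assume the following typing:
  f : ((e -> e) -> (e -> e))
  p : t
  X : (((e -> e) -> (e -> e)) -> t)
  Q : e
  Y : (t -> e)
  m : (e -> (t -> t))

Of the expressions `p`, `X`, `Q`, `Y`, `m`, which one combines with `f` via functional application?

p : t — neither side's domain matches the other.
X — combines: X : (((e -> e) -> (e -> e)) -> t) takes f : ((e -> e) -> (e -> e)) as argument, giving t.
Q : e — neither side's domain matches the other.
Y : (t -> e) — neither side's domain matches the other.
m : (e -> (t -> t)) — neither side's domain matches the other.

X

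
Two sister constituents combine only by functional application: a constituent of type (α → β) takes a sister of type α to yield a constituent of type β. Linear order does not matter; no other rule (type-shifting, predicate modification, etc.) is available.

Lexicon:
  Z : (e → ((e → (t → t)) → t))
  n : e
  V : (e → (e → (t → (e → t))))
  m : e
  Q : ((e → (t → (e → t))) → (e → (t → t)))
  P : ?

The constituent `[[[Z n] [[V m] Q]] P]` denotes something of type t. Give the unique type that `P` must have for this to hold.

For [[[Z n] [[V m] Q]] P] to have type t with [[Z n] [[V m] Q]] of type t, P must be the function: P : (t → t).

(t → t)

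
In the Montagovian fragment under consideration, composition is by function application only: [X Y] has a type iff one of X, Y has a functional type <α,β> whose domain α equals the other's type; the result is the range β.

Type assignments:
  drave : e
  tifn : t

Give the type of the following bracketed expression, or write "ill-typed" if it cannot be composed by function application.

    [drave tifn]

ill-typed

[drave tifn]: e and t cannot combine by function application — type clash.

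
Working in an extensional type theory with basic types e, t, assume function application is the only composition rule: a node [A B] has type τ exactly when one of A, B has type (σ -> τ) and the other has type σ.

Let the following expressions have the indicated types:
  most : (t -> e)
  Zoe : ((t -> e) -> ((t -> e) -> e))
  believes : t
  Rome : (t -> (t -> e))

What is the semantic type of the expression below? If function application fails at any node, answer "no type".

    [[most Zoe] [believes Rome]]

[most Zoe]: Zoe is ((t -> e) -> ((t -> e) -> e)), most is (t -> e); result ((t -> e) -> e).
[believes Rome]: Rome is (t -> (t -> e)), believes is t; result (t -> e).
[[most Zoe] [believes Rome]]: [most Zoe] is ((t -> e) -> e), [believes Rome] is (t -> e); result e.

e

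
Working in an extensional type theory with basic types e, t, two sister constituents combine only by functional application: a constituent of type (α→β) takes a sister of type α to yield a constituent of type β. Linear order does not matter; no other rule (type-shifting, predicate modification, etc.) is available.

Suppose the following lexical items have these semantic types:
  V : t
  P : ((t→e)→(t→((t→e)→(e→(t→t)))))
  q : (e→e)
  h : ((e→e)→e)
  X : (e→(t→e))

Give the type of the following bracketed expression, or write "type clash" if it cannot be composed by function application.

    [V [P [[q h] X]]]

[q h]: functor h : ((e→e)→e), argument q : (e→e); result e.
[[q h] X]: functor X : (e→(t→e)), argument [q h] : e; result (t→e).
[P [[q h] X]]: functor P : ((t→e)→(t→((t→e)→(e→(t→t))))), argument [[q h] X] : (t→e); result (t→((t→e)→(e→(t→t)))).
[V [P [[q h] X]]]: functor [P [[q h] X]] : (t→((t→e)→(e→(t→t)))), argument V : t; result ((t→e)→(e→(t→t))).

((t→e)→(e→(t→t)))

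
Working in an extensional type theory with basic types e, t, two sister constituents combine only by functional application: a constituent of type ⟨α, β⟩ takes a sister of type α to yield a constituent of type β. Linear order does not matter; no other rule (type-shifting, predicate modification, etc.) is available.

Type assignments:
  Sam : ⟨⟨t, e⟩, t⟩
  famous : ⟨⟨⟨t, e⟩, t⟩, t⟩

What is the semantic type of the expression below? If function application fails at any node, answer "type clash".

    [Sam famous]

t

[Sam famous] — famous of type ⟨⟨⟨t, e⟩, t⟩, t⟩ combines with Sam of type ⟨⟨t, e⟩, t⟩: type t.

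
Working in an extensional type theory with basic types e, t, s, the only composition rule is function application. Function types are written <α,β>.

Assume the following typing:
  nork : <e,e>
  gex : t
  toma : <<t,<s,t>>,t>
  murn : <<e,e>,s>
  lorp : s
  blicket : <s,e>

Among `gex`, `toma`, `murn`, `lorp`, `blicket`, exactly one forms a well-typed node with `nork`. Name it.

murn

gex : t — does not combine with nork.
toma : <<t,<s,t>>,t> — does not combine with nork.
murn — combines: murn : <<e,e>,s> takes nork : <e,e> as argument, giving s.
lorp : s — does not combine with nork.
blicket : <s,e> — does not combine with nork.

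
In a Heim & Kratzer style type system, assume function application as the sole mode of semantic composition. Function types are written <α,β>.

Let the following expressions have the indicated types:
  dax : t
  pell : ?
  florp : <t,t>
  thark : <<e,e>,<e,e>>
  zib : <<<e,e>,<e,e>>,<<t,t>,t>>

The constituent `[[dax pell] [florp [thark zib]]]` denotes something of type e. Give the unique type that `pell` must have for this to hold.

At [[dax pell] [florp [thark zib]]] (required: e): [florp [thark zib]] is t, which is not a function with range e; hence [dax pell] is the functor — type <t,e>.
At [dax pell] (required: <t,e>): dax is t, which is not a function with range <t,e>; hence pell is the functor — type <t,<t,e>>.

<t,<t,e>>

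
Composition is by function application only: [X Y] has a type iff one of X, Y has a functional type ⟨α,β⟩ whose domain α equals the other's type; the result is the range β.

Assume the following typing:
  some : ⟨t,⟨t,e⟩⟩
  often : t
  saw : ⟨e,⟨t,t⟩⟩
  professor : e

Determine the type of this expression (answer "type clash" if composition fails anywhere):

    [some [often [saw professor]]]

⟨t,e⟩

At [saw professor], saw : ⟨e,⟨t,t⟩⟩ takes professor : e, giving ⟨t,t⟩.
At [often [saw professor]], [saw professor] : ⟨t,t⟩ takes often : t, giving t.
At [some [often [saw professor]]], some : ⟨t,⟨t,e⟩⟩ takes [often [saw professor]] : t, giving ⟨t,e⟩.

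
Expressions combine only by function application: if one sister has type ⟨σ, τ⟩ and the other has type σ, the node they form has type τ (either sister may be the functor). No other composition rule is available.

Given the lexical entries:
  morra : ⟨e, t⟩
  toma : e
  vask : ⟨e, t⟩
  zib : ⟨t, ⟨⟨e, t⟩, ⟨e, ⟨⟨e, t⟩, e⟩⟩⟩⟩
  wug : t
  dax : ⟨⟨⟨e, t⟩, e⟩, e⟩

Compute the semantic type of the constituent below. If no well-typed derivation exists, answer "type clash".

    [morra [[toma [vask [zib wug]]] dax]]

t

[zib wug] — zib of type ⟨t, ⟨⟨e, t⟩, ⟨e, ⟨⟨e, t⟩, e⟩⟩⟩⟩ combines with wug of type t: type ⟨⟨e, t⟩, ⟨e, ⟨⟨e, t⟩, e⟩⟩⟩.
[vask [zib wug]] — [zib wug] of type ⟨⟨e, t⟩, ⟨e, ⟨⟨e, t⟩, e⟩⟩⟩ combines with vask of type ⟨e, t⟩: type ⟨e, ⟨⟨e, t⟩, e⟩⟩.
[toma [vask [zib wug]]] — [vask [zib wug]] of type ⟨e, ⟨⟨e, t⟩, e⟩⟩ combines with toma of type e: type ⟨⟨e, t⟩, e⟩.
[[toma [vask [zib wug]]] dax] — dax of type ⟨⟨⟨e, t⟩, e⟩, e⟩ combines with [toma [vask [zib wug]]] of type ⟨⟨e, t⟩, e⟩: type e.
[morra [[toma [vask [zib wug]]] dax]] — morra of type ⟨e, t⟩ combines with [[toma [vask [zib wug]]] dax] of type e: type t.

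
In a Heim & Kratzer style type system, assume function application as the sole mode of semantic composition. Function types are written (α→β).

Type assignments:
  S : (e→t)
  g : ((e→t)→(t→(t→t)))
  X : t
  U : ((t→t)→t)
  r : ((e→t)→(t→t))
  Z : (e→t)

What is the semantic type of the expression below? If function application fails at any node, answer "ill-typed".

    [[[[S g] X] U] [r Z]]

t

[S g]: ((e→t)→(t→(t→t))) applied to (e→t) yields (t→(t→t)).
[[S g] X]: (t→(t→t)) applied to t yields (t→t).
[[[S g] X] U]: ((t→t)→t) applied to (t→t) yields t.
[r Z]: ((e→t)→(t→t)) applied to (e→t) yields (t→t).
[[[[S g] X] U] [r Z]]: (t→t) applied to t yields t.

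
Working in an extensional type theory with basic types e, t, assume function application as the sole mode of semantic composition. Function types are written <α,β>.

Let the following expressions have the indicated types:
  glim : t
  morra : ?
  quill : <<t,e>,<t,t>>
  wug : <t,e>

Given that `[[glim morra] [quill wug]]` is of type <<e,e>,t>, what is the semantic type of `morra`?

<t,<<t,t>,<<e,e>,t>>>

At [[glim morra] [quill wug]] (required: <<e,e>,t>): [quill wug] is <t,t>, which is not a function with range <<e,e>,t>; hence [glim morra] is the functor — type <<t,t>,<<e,e>,t>>.
At [glim morra] (required: <<t,t>,<<e,e>,t>>): glim is t, which is not a function with range <<t,t>,<<e,e>,t>>; hence morra is the functor — type <t,<<t,t>,<<e,e>,t>>>.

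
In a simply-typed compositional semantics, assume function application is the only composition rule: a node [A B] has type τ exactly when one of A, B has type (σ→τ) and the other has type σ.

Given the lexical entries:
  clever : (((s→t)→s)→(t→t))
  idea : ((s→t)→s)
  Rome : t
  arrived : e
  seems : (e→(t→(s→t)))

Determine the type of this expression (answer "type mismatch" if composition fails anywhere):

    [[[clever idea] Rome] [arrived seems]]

At [clever idea], clever : (((s→t)→s)→(t→t)) takes idea : ((s→t)→s), giving (t→t).
At [[clever idea] Rome], [clever idea] : (t→t) takes Rome : t, giving t.
At [arrived seems], seems : (e→(t→(s→t))) takes arrived : e, giving (t→(s→t)).
At [[[clever idea] Rome] [arrived seems]], [arrived seems] : (t→(s→t)) takes [[clever idea] Rome] : t, giving (s→t).

(s→t)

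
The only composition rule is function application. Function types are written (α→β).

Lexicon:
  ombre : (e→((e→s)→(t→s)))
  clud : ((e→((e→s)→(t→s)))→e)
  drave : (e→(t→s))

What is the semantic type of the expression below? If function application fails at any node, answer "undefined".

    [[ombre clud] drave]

At [ombre clud], clud : ((e→((e→s)→(t→s)))→e) takes ombre : (e→((e→s)→(t→s))), giving e.
At [[ombre clud] drave], drave : (e→(t→s)) takes [ombre clud] : e, giving (t→s).

(t→s)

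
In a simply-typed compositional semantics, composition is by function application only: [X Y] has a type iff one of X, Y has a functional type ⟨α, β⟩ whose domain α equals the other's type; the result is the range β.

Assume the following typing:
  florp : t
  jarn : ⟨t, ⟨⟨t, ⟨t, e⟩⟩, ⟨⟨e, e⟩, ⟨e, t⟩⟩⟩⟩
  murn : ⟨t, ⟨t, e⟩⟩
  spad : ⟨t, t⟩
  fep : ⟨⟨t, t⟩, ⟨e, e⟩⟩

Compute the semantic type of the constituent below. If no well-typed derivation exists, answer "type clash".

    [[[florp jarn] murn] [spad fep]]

[florp jarn]: functor jarn : ⟨t, ⟨⟨t, ⟨t, e⟩⟩, ⟨⟨e, e⟩, ⟨e, t⟩⟩⟩⟩, argument florp : t; result ⟨⟨t, ⟨t, e⟩⟩, ⟨⟨e, e⟩, ⟨e, t⟩⟩⟩.
[[florp jarn] murn]: functor [florp jarn] : ⟨⟨t, ⟨t, e⟩⟩, ⟨⟨e, e⟩, ⟨e, t⟩⟩⟩, argument murn : ⟨t, ⟨t, e⟩⟩; result ⟨⟨e, e⟩, ⟨e, t⟩⟩.
[spad fep]: functor fep : ⟨⟨t, t⟩, ⟨e, e⟩⟩, argument spad : ⟨t, t⟩; result ⟨e, e⟩.
[[[florp jarn] murn] [spad fep]]: functor [[florp jarn] murn] : ⟨⟨e, e⟩, ⟨e, t⟩⟩, argument [spad fep] : ⟨e, e⟩; result ⟨e, t⟩.

⟨e, t⟩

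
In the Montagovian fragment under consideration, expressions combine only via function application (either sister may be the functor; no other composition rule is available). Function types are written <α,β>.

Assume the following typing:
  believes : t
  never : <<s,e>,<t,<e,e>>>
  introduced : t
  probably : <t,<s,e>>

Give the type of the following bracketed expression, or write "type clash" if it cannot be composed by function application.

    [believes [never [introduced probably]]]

<e,e>

At [introduced probably], probably : <t,<s,e>> takes introduced : t, giving <s,e>.
At [never [introduced probably]], never : <<s,e>,<t,<e,e>>> takes [introduced probably] : <s,e>, giving <t,<e,e>>.
At [believes [never [introduced probably]]], [never [introduced probably]] : <t,<e,e>> takes believes : t, giving <e,e>.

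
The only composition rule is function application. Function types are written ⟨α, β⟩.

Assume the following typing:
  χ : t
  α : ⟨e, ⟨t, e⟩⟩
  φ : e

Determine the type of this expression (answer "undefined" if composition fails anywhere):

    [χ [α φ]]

e

At [α φ], α : ⟨e, ⟨t, e⟩⟩ takes φ : e, giving ⟨t, e⟩.
At [χ [α φ]], [α φ] : ⟨t, e⟩ takes χ : t, giving e.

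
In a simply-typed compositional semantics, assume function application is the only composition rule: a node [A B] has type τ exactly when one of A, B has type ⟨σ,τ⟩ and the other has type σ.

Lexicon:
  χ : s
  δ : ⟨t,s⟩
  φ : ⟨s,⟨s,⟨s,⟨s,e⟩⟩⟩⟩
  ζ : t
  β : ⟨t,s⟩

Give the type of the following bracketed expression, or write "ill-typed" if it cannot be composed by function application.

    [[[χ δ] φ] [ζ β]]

ill-typed

[χ δ]: s and ⟨t,s⟩ cannot combine by function application — type clash.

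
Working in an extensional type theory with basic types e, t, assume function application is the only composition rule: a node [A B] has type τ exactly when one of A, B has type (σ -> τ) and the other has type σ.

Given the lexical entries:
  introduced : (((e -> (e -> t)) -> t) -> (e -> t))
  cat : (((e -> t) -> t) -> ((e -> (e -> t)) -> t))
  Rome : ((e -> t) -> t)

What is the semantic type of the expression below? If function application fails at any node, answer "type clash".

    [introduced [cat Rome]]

[cat Rome]: cat is (((e -> t) -> t) -> ((e -> (e -> t)) -> t)), Rome is ((e -> t) -> t); result ((e -> (e -> t)) -> t).
[introduced [cat Rome]]: introduced is (((e -> (e -> t)) -> t) -> (e -> t)), [cat Rome] is ((e -> (e -> t)) -> t); result (e -> t).

(e -> t)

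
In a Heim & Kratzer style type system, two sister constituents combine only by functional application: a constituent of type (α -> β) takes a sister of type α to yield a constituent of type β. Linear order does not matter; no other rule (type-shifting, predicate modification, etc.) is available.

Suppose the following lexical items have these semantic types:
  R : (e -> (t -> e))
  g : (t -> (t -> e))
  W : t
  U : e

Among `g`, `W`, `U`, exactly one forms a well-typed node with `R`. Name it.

g : (t -> (t -> e)) — neither side's domain matches the other.
W : t — neither side's domain matches the other.
U — combines: R : (e -> (t -> e)) takes U : e as argument, giving (t -> e).

U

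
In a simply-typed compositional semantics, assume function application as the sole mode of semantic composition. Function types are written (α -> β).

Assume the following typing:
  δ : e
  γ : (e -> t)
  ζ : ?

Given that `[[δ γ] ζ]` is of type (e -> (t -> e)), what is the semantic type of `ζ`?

(t -> (e -> (t -> e)))

[[δ γ] ζ] is required to be (e -> (t -> e)). [δ γ] : t cannot yield (e -> (t -> e)) as functor, so ζ : (t -> (e -> (t -> e))).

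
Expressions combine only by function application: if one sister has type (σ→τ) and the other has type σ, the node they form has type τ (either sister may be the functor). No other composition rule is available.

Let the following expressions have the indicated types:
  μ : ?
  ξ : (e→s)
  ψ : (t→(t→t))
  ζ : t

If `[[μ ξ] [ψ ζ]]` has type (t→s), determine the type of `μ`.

((e→s)→((t→t)→(t→s)))

[[μ ξ] [ψ ζ]] is required to be (t→s). [ψ ζ] : (t→t) cannot yield (t→s) as functor, so [μ ξ] : ((t→t)→(t→s)).
[μ ξ] is required to be ((t→t)→(t→s)). ξ : (e→s) cannot yield ((t→t)→(t→s)) as functor, so μ : ((e→s)→((t→t)→(t→s))).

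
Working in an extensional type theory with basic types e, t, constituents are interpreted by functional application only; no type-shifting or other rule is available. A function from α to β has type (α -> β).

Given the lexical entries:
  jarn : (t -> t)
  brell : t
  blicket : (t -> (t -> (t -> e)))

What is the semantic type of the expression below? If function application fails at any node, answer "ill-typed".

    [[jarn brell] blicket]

(t -> (t -> e))

[jarn brell]: jarn is (t -> t), brell is t; result t.
[[jarn brell] blicket]: blicket is (t -> (t -> (t -> e))), [jarn brell] is t; result (t -> (t -> e)).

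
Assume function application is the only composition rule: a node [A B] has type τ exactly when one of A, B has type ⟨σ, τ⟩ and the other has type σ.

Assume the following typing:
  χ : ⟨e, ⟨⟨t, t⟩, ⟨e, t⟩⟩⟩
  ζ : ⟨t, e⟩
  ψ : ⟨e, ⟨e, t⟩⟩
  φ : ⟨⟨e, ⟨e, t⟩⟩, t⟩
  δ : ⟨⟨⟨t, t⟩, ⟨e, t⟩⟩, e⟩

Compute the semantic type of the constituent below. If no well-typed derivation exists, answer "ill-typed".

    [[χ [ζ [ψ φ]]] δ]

e

At [ψ φ], φ : ⟨⟨e, ⟨e, t⟩⟩, t⟩ takes ψ : ⟨e, ⟨e, t⟩⟩, giving t.
At [ζ [ψ φ]], ζ : ⟨t, e⟩ takes [ψ φ] : t, giving e.
At [χ [ζ [ψ φ]]], χ : ⟨e, ⟨⟨t, t⟩, ⟨e, t⟩⟩⟩ takes [ζ [ψ φ]] : e, giving ⟨⟨t, t⟩, ⟨e, t⟩⟩.
At [[χ [ζ [ψ φ]]] δ], δ : ⟨⟨⟨t, t⟩, ⟨e, t⟩⟩, e⟩ takes [χ [ζ [ψ φ]]] : ⟨⟨t, t⟩, ⟨e, t⟩⟩, giving e.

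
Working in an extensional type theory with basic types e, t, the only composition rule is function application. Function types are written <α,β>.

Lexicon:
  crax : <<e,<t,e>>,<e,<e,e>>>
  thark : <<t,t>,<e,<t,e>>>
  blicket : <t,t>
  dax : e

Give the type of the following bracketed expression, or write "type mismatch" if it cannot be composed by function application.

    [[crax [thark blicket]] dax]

[thark blicket] — thark of type <<t,t>,<e,<t,e>>> combines with blicket of type <t,t>: type <e,<t,e>>.
[crax [thark blicket]] — crax of type <<e,<t,e>>,<e,<e,e>>> combines with [thark blicket] of type <e,<t,e>>: type <e,<e,e>>.
[[crax [thark blicket]] dax] — [crax [thark blicket]] of type <e,<e,e>> combines with dax of type e: type <e,e>.

<e,e>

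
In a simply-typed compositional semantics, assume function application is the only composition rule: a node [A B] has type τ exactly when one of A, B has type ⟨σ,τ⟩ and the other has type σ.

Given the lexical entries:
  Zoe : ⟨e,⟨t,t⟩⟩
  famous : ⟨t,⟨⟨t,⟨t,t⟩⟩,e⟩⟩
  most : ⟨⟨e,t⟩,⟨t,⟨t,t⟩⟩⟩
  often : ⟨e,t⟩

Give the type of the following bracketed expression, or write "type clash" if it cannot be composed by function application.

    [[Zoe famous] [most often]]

type clash

At [Zoe famous]: neither ⟨e,⟨t,t⟩⟩ nor ⟨t,⟨⟨t,⟨t,t⟩⟩,e⟩⟩ can take the other as argument; the node is ill-typed.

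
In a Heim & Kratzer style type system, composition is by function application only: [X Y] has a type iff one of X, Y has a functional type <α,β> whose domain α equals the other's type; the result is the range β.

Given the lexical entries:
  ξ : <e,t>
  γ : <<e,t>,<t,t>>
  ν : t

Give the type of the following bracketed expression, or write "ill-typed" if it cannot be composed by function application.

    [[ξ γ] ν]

t

[ξ γ]: <<e,t>,<t,t>> applied to <e,t> yields <t,t>.
[[ξ γ] ν]: <t,t> applied to t yields t.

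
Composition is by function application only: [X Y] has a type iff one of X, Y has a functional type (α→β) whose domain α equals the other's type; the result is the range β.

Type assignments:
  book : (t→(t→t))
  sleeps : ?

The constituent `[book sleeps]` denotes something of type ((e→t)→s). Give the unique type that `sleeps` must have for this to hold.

[book sleeps] is required to be ((e→t)→s). book : (t→(t→t)) cannot yield ((e→t)→s) as functor, so sleeps : ((t→(t→t))→((e→t)→s)).

((t→(t→t))→((e→t)→s))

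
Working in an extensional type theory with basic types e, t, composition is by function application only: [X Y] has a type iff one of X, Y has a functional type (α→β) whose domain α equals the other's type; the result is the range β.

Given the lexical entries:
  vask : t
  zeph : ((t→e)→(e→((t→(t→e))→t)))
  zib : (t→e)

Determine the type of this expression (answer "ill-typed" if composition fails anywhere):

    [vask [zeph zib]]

ill-typed

[zeph zib]: zeph is ((t→e)→(e→((t→(t→e))→t))), zib is (t→e); result (e→((t→(t→e))→t)).
[vask [zeph zib]]: t with (e→((t→(t→e))→t)) — neither is a function whose domain matches the other; composition fails here.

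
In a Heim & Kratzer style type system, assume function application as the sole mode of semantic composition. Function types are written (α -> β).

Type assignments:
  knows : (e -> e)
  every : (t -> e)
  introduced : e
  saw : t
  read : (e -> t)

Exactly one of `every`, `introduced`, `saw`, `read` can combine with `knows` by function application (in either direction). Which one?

every : (t -> e) — no; knows wants e, and every wants t.
introduced — combines: knows : (e -> e) takes introduced : e as argument, giving e.
saw : t — no; knows wants e, and saw wants nothing (atomic).
read : (e -> t) — no; knows wants e, and read wants e.

introduced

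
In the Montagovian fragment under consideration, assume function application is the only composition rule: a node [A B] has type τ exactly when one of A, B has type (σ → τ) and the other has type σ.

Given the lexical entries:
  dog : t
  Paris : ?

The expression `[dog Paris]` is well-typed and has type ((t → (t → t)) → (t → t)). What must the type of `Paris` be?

[dog Paris] is required to be ((t → (t → t)) → (t → t)). dog : t cannot yield ((t → (t → t)) → (t → t)) as functor, so Paris : (t → ((t → (t → t)) → (t → t))).

(t → ((t → (t → t)) → (t → t)))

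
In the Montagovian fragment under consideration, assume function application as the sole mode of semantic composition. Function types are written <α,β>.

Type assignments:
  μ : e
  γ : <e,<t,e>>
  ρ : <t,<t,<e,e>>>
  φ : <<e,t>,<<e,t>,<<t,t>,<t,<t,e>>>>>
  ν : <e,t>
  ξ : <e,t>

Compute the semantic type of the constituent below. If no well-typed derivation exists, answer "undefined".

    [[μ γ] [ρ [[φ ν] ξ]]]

At [μ γ], γ : <e,<t,e>> takes μ : e, giving <t,e>.
At [φ ν], φ : <<e,t>,<<e,t>,<<t,t>,<t,<t,e>>>>> takes ν : <e,t>, giving <<e,t>,<<t,t>,<t,<t,e>>>>.
At [[φ ν] ξ], [φ ν] : <<e,t>,<<t,t>,<t,<t,e>>>> takes ξ : <e,t>, giving <<t,t>,<t,<t,e>>>.
[ρ [[φ ν] ξ]]: <t,<t,<e,e>>> with <<t,t>,<t,<t,e>>> — neither is a function whose domain matches the other; composition fails here.

undefined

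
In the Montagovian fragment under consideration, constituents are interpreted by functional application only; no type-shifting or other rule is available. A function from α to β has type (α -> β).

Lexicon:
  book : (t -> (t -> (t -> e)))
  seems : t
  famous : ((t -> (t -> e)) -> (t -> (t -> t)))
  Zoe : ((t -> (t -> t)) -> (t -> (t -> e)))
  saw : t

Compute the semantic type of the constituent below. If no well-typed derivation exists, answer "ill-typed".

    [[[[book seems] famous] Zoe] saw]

(t -> e)

[book seems] — book of type (t -> (t -> (t -> e))) combines with seems of type t: type (t -> (t -> e)).
[[book seems] famous] — famous of type ((t -> (t -> e)) -> (t -> (t -> t))) combines with [book seems] of type (t -> (t -> e)): type (t -> (t -> t)).
[[[book seems] famous] Zoe] — Zoe of type ((t -> (t -> t)) -> (t -> (t -> e))) combines with [[book seems] famous] of type (t -> (t -> t)): type (t -> (t -> e)).
[[[[book seems] famous] Zoe] saw] — [[[book seems] famous] Zoe] of type (t -> (t -> e)) combines with saw of type t: type (t -> e).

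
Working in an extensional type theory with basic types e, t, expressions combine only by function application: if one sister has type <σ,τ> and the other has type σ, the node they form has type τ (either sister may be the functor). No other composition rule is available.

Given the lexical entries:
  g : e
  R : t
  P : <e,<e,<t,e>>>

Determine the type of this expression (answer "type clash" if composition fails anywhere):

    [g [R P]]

At [R P]: neither t nor <e,<e,<t,e>>> can take the other as argument; the node is ill-typed.

type clash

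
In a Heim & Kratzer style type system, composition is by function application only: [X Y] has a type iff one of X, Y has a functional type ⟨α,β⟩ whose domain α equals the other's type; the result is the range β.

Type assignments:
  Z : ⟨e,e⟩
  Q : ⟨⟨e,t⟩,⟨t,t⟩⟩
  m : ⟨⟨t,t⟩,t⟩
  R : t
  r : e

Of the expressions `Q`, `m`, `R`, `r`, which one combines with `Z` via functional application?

Q : ⟨⟨e,t⟩,⟨t,t⟩⟩ — Z needs e; Q needs ⟨e,t⟩; neither fits.
m : ⟨⟨t,t⟩,t⟩ — Z needs e; m needs ⟨t,t⟩; neither fits.
R : t — Z needs e; R needs nothing (atomic); neither fits.
r — combines: Z : ⟨e,e⟩ takes r : e as argument, giving e.

r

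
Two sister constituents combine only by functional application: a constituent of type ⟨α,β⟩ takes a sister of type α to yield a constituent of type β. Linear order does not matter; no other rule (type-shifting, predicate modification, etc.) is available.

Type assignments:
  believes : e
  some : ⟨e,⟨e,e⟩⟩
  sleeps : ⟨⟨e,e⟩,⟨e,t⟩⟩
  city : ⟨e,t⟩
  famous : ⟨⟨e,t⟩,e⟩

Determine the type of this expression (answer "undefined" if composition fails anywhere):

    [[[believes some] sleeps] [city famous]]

[believes some]: ⟨e,⟨e,e⟩⟩ applied to e yields ⟨e,e⟩.
[[believes some] sleeps]: ⟨⟨e,e⟩,⟨e,t⟩⟩ applied to ⟨e,e⟩ yields ⟨e,t⟩.
[city famous]: ⟨⟨e,t⟩,e⟩ applied to ⟨e,t⟩ yields e.
[[[believes some] sleeps] [city famous]]: ⟨e,t⟩ applied to e yields t.

t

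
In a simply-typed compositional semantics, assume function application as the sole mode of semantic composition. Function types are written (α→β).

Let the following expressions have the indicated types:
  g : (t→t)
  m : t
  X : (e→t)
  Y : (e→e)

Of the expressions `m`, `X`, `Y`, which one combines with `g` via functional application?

m

m — combines: g : (t→t) takes m : t as argument, giving t.
X : (e→t) — no; g wants t, and X wants e.
Y : (e→e) — no; g wants t, and Y wants e.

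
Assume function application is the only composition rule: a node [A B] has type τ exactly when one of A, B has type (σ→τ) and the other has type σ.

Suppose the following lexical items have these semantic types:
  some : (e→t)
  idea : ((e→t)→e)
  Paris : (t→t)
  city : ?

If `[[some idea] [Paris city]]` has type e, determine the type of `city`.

[[some idea] [Paris city]] must have type e. The sister [some idea] has type e; that is not a function onto e, so [Paris city] must be the functor, of type (e→e).
[Paris city] must have type (e→e). The sister Paris has type (t→t); that is not a function onto (e→e), so city must be the functor, of type ((t→t)→(e→e)).

((t→t)→(e→e))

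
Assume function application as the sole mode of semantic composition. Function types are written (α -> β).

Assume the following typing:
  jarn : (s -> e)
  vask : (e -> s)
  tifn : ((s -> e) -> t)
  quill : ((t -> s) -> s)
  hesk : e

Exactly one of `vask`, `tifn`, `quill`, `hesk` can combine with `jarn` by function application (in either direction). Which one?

vask : (e -> s) — jarn needs s; vask needs e; neither fits.
tifn — combines: tifn : ((s -> e) -> t) takes jarn : (s -> e) as argument, giving t.
quill : ((t -> s) -> s) — jarn needs s; quill needs (t -> s); neither fits.
hesk : e — jarn needs s; hesk needs nothing (atomic); neither fits.

tifn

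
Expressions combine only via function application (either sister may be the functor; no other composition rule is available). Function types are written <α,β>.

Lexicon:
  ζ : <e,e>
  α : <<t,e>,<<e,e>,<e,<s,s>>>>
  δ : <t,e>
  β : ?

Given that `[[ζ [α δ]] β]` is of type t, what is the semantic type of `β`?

<<e,<s,s>>,t>

[[ζ [α δ]] β] must have type t. The sister [ζ [α δ]] has type <e,<s,s>>; that is not a function onto t, so β must be the functor, of type <<e,<s,s>>,t>.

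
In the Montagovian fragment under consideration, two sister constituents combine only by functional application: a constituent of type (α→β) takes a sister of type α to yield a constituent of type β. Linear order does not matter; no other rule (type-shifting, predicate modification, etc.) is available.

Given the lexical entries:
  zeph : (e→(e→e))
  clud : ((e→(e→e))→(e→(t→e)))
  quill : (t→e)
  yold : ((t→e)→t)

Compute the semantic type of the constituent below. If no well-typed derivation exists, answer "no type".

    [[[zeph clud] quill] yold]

At [zeph clud], clud : ((e→(e→e))→(e→(t→e))) takes zeph : (e→(e→e)), giving (e→(t→e)).
At [[zeph clud] quill]: neither (e→(t→e)) nor (t→e) can take the other as argument; the node is ill-typed.

no type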